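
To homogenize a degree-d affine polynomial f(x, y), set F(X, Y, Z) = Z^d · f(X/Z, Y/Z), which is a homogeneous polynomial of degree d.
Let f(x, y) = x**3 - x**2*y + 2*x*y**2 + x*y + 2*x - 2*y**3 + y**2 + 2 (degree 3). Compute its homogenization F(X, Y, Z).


F(X, Y, Z) = X**3 - X**2*Y + 2*X*Y**2 + X*Y*Z + 2*X*Z**2 - 2*Y**3 + Y**2*Z + 2*Z**3

deg(f) = 3.
Substitute x = X/Z, y = Y/Z into f, then multiply by Z^3.
  monomial 1·x^3·y^0 ↦ 1·X^3·Y^0·Z^0.
  monomial -1·x^2·y^1 ↦ -1·X^2·Y^1·Z^0.
  monomial 2·x^1·y^2 ↦ 2·X^1·Y^2·Z^0.
  monomial 1·x^1·y^1 ↦ 1·X^1·Y^1·Z^1.
  monomial 2·x^1·y^0 ↦ 2·X^1·Y^0·Z^2.
  monomial -2·x^0·y^3 ↦ -2·X^0·Y^3·Z^0.
  monomial 1·x^0·y^2 ↦ 1·X^0·Y^2·Z^1.
  monomial 2·x^0·y^0 ↦ 2·X^0·Y^0·Z^3.
Collecting: F(X, Y, Z) = X**3 - X**2*Y + 2*X*Y**2 + X*Y*Z + 2*X*Z**2 - 2*Y**3 + Y**2*Z + 2*Z**3.


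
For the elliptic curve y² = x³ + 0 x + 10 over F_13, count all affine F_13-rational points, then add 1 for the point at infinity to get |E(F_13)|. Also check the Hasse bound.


Affine points = {(0, 6), (0, 7), (4, 3), (4, 10), (10, 3), (10, 10), (12, 3), (12, 10)}; affine count = 8; |E(F_13)| = 9.

Discriminant check: Δ ∝ 4a³ + 27b² = 4·0³ + 27·10² = 4·0 + 27·100 ≡ 9 (mod 13). Nonzero ⇒ E is nonsingular.
For each x ∈ F_13, compute rhs = x³ + 0·x + 10 mod 13, then count y ∈ F_13 with y² ≡ rhs.
  x = 0: rhs = 10, matching y values: 6, 7 (2 points).
  x = 1: rhs = 11, matching y values: none (0 points).
  x = 2: rhs = 5, matching y values: none (0 points).
  x = 3: rhs = 11, matching y values: none (0 points).
  x = 4: rhs = 9, matching y values: 3, 10 (2 points).
  x = 5: rhs = 5, matching y values: none (0 points).
  x = 6: rhs = 5, matching y values: none (0 points).
  x = 7: rhs = 2, matching y values: none (0 points).
  x = 8: rhs = 2, matching y values: none (0 points).
  x = 9: rhs = 11, matching y values: none (0 points).
  x = 10: rhs = 9, matching y values: 3, 10 (2 points).
  x = 11: rhs = 2, matching y values: none (0 points).
  x = 12: rhs = 9, matching y values: 3, 10 (2 points).
Total affine count: 8.
Full point count |E(F_13)| = 8 + 1 = 9.
Hasse bound: |9 − (13+1)| = |-5| = 5 ≤ 2√13 ≈ 7.2111 ✓.


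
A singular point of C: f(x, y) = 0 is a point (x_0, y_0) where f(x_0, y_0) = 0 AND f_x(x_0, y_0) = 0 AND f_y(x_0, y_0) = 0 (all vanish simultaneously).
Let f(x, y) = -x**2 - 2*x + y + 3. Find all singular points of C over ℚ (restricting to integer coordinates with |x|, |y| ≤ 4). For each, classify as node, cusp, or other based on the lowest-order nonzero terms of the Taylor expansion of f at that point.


No singular points in the scanned grid; C is smooth there.

Compute partial derivatives:
  f_x = -2*x - 2.
  f_y = 1.
f_y = 1 is a nonzero constant, so f_y never vanishes: no point (x, y) can satisfy f = f_x = f_y = 0. In particular no (x, y) ∈ {−4, ..., 4}² is singular; the curve is smooth.


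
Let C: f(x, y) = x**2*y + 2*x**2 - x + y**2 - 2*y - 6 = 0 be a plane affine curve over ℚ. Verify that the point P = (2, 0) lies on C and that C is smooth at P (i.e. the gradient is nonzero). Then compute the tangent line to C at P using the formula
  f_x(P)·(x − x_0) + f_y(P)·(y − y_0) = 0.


Tangent line at P: 7*x + 2*y - 14 = 0.

Step 1: f(2, 0) = 0, so P lies on C.
Step 2: partial derivatives
  f_x(x, y) = 2*x*y + 4*x - 1, f_y(x, y) = x**2 + 2*y - 2.
  f_x(P) = 7, f_y(P) = 2 (gradient nonzero, so P is smooth).
Step 3: tangent line at P: 7·(x − 2) + 2·(y − 0) = 0.
Expanding: 7*x + 2*y - 14 = 0.


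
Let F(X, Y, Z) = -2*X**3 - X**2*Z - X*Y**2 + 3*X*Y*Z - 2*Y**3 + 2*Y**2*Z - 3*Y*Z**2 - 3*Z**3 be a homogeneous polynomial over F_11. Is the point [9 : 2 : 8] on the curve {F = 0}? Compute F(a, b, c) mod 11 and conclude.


F(9,2,8) ≡ 4 (mod 11); P is NOT on the curve.

Evaluate F(9, 2, 8) term-by-term (mod 11).
  -2*X**3 ↦ -2·729·1·1 = -1458
  -X**2*Z ↦ -1·81·1·8 = -648
  -X*Y**2 ↦ -1·9·4·1 = -36
  3*X*Y*Z ↦ 3·9·2·8 = 432
  -2*Y**3 ↦ -2·1·8·1 = -16
  2*Y**2*Z ↦ 2·1·4·8 = 64
  -3*Y*Z**2 ↦ -3·1·2·64 = -384
  -3*Z**3 ↦ -3·1·1·512 = -1536
Sum: F(9, 2, 8) = (-1458) + (-648) + (-36) + (432) + (-16) + (64) + (-384) + (-1536) = -3582.
Reducing mod 11: -3582 ≡ 4 (mod 11).
Since F(a, b, c) ≡ 4 ≠ 0 (mod 11), P does NOT lie on the curve.


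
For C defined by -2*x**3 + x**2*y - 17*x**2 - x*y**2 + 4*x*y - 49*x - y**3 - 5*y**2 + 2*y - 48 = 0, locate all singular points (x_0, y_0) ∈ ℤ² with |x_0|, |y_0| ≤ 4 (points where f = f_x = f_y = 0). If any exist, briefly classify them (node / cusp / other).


Singular points: {(-3, -1)}; classification: cusp.

Compute partial derivatives:
  f_x = -6*x**2 + 2*x*y - 34*x - y**2 + 4*y - 49.
  f_y = x**2 - 2*x*y + 4*x - 3*y**2 - 10*y + 2.
Scan x_0 ∈ {−4, ..., 4}. For each x_0, f_y(x_0, y) is a polynomial in y; find its integer roots y ∈ {−4, ..., 4}, then test f_x and f at those candidates.
  x = -4: f_y(-4, y) = -3*y**2 - 2*y + 2; no integer root y with |y| ≤ 4.
  x = -3: f_y(-3, y) = -3*y**2 - 4*y - 1; vanishes at y ∈ {-1}. (-3, -1): f_x = 0, f = 0 — SINGULAR.
  x = -2: f_y(-2, y) = -3*y**2 - 6*y - 2; no integer root y with |y| ≤ 4.
  x = -1: f_y(-1, y) = -3*y**2 - 8*y - 1; no integer root y with |y| ≤ 4.
  x = 0: f_y(0, y) = -3*y**2 - 10*y + 2; no integer root y with |y| ≤ 4.
  x = 1: f_y(1, y) = -3*y**2 - 12*y + 7; no integer root y with |y| ≤ 4.
  x = 2: f_y(2, y) = -3*y**2 - 14*y + 14; no integer root y with |y| ≤ 4.
  x = 3: f_y(3, y) = -3*y**2 - 16*y + 23; no integer root y with |y| ≤ 4.
  x = 4: f_y(4, y) = -3*y**2 - 18*y + 34; no integer root y with |y| ≤ 4.
Only singular point on the grid: (-3, -1).
Classify: substitute x = -3 + u, y = -1 + v and expand: f = -2*u**3 + u**2*v - u*v**2 - v**3 + v**2.
No constant or linear terms (consistent with a singular point). Quadratic part: v**2. Cubic part: -2*u**3 + u**2*v - u*v**2 - v**3.
The quadratic part v**2 is a perfect square, so there is a single (double) tangent line v = 0, i.e. y = -1. Restricting the cubic part to that line (v = 0) leaves -2*u**3 ≠ 0, so f is not divisible by v and the branch is v² ≈ 2*u**3 to lowest order — this is a cusp.
Classification: cusp.


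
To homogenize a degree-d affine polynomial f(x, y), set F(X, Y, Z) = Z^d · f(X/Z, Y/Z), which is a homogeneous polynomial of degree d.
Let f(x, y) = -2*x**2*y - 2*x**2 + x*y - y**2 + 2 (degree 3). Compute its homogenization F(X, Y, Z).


F(X, Y, Z) = -2*X**2*Y - 2*X**2*Z + X*Y*Z - Y**2*Z + 2*Z**3

deg(f) = 3.
Substitute x = X/Z, y = Y/Z into f, then multiply by Z^3.
  monomial -2·x^2·y^1 ↦ -2·X^2·Y^1·Z^0.
  monomial -2·x^2·y^0 ↦ -2·X^2·Y^0·Z^1.
  monomial 1·x^1·y^1 ↦ 1·X^1·Y^1·Z^1.
  monomial -1·x^0·y^2 ↦ -1·X^0·Y^2·Z^1.
  monomial 2·x^0·y^0 ↦ 2·X^0·Y^0·Z^3.
Collecting: F(X, Y, Z) = -2*X**2*Y - 2*X**2*Z + X*Y*Z - Y**2*Z + 2*Z**3.


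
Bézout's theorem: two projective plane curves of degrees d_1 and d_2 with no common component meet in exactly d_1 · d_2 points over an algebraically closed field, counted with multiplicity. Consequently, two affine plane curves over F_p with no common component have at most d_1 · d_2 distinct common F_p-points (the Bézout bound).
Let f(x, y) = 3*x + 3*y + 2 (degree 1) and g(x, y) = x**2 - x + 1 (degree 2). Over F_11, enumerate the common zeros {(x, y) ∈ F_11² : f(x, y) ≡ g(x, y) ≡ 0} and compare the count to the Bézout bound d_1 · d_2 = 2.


Common zeros: ∅; count = 0; Bézout bound = 2.

deg(f) = 1, deg(g) = 2, so Bézout bound = 2.
Scan x ∈ F_11. For each x, list the y ∈ F_11 with f(x, y) ≡ 0 and those with g(x, y) ≡ 0 (mod 11); the common zeros in that column are the intersection.
  x = 0: f ≡ 0 at y ∈ {3}; g ≡ 0 at y ∈ ∅; common: ∅.
  x = 1: f ≡ 0 at y ∈ {2}; g ≡ 0 at y ∈ ∅; common: ∅.
  x = 2: f ≡ 0 at y ∈ {1}; g ≡ 0 at y ∈ ∅; common: ∅.
  x = 3: f ≡ 0 at y ∈ {0}; g ≡ 0 at y ∈ ∅; common: ∅.
  x = 4: f ≡ 0 at y ∈ {10}; g ≡ 0 at y ∈ ∅; common: ∅.
  x = 5: f ≡ 0 at y ∈ {9}; g ≡ 0 at y ∈ ∅; common: ∅.
  x = 6: f ≡ 0 at y ∈ {8}; g ≡ 0 at y ∈ ∅; common: ∅.
  x = 7: f ≡ 0 at y ∈ {7}; g ≡ 0 at y ∈ ∅; common: ∅.
  x = 8: f ≡ 0 at y ∈ {6}; g ≡ 0 at y ∈ ∅; common: ∅.
  x = 9: f ≡ 0 at y ∈ {5}; g ≡ 0 at y ∈ ∅; common: ∅.
  x = 10: f ≡ 0 at y ∈ {4}; g ≡ 0 at y ∈ ∅; common: ∅.
Collecting: common zeros = ∅, so the count is 0.
Comparison with the Bézout bound: 0 ≤ 2 = deg(f)·deg(g), as expected for curves with no common component (the affine F_11-count falls short of the bound because intersections may lie at infinity, over extension fields, or carry multiplicity).


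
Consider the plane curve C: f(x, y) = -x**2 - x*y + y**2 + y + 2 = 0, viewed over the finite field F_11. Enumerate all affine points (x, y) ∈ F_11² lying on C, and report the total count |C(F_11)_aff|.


Affine F_11-points: {(0, 4), (0, 6), (2, 2), (2, 10), (5, 6), (5, 9), (7, 2), (7, 4), (8, 9), (10, 10)}; count = 10.

For each of the 121 pairs (x, y) ∈ F_11², evaluate f(x, y) mod 11. Record the zeros.
  x = 0: [0↦2, 1↦4, 2↦8, 3↦3, 4↦0, 5↦10, 6↦0, 7↦3, 8↦8, 9↦4, 10↦2]  zeros at y ∈ {4, 6}
  x = 1: [0↦1, 1↦2, 2↦5, 3↦10, 4↦6, 5↦4, 6↦4, 7↦6, 8↦10, 9↦5, 10↦2]  zeros at y ∈ ∅
  x = 2: [0↦9, 1↦9, 2↦0, 3↦4, 4↦10, 5↦7, 6↦6, 7↦7, 8↦10, 9↦4, 10↦0]  zeros at y ∈ {2, 10}
  x = 3: [0↦4, 1↦3, 2↦4, 3↦7, 4↦1, 5↦8, 6↦6, 7↦6, 8↦8, 9↦1, 10↦7]  zeros at y ∈ ∅
  x = 4: [0↦8, 1↦6, 2↦6, 3↦8, 4↦1, 5↦7, 6↦4, 7↦3, 8↦4, 9↦7, 10↦1]  zeros at y ∈ ∅
  x = 5: [0↦10, 1↦7, 2↦6, 3↦7, 4↦10, 5↦4, 6↦0, 7↦9, 8↦9, 9↦0, 10↦4]  zeros at y ∈ {6, 9}
  x = 6: [0↦10, 1↦6, 2↦4, 3↦4, 4↦6, 5↦10, 6↦5, 7↦2, 8↦1, 9↦2, 10↦5]  zeros at y ∈ ∅
  x = 7: [0↦8, 1↦3, 2↦0, 3↦10, 4↦0, 5↦3, 6↦8, 7↦4, 8↦2, 9↦2, 10↦4]  zeros at y ∈ {2, 4}
  x = 8: [0↦4, 1↦9, 2↦5, 3↦3, 4↦3, 5↦5, 6↦9, 7↦4, 8↦1, 9↦0, 10↦1]  zeros at y ∈ {9}
  x = 9: [0↦9, 1↦2, 2↦8, 3↦5, 4↦4, 5↦5, 6↦8, 7↦2, 8↦9, 9↦7, 10↦7]  zeros at y ∈ ∅
  x = 10: [0↦1, 1↦4, 2↦9, 3↦5, 4↦3, 5↦3, 6↦5, 7↦9, 8↦4, 9↦1, 10↦0]  zeros at y ∈ {10}
Collecting zeros: affine points = {(0, 4), (0, 6), (2, 2), (2, 10), (5, 6), (5, 9), (7, 2), (7, 4), (8, 9), (10, 10)}.
Total count |C(F_11)_aff| = 10.


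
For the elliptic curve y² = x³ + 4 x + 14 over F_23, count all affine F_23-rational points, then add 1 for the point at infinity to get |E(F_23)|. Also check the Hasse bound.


Affine points = {(4, 5), (4, 18), (6, 1), (6, 22), (8, 11), (8, 12), (11, 3), (11, 20), (13, 3), (13, 20), (14, 10), (14, 13), (17, 2), (17, 21), (19, 7), (19, 16), (22, 3), (22, 20)}; affine count = 18; |E(F_23)| = 19.

Discriminant check: Δ ∝ 4a³ + 27b² = 4·4³ + 27·14² = 4·64 + 27·196 ≡ 5 (mod 23). Nonzero ⇒ E is nonsingular.
For each x ∈ F_23, compute rhs = x³ + 4·x + 14 mod 23, then count y ∈ F_23 with y² ≡ rhs.
  x = 0: rhs = 14, matching y values: none (0 points).
  x = 1: rhs = 19, matching y values: none (0 points).
  x = 2: rhs = 7, matching y values: none (0 points).
  x = 3: rhs = 7, matching y values: none (0 points).
  x = 4: rhs = 2, matching y values: 5, 18 (2 points).
  x = 5: rhs = 21, matching y values: none (0 points).
  x = 6: rhs = 1, matching y values: 1, 22 (2 points).
  x = 7: rhs = 17, matching y values: none (0 points).
  x = 8: rhs = 6, matching y values: 11, 12 (2 points).
  x = 9: rhs = 20, matching y values: none (0 points).
  x = 10: rhs = 19, matching y values: none (0 points).
  x = 11: rhs = 9, matching y values: 3, 20 (2 points).
  x = 12: rhs = 19, matching y values: none (0 points).
  x = 13: rhs = 9, matching y values: 3, 20 (2 points).
  x = 14: rhs = 8, matching y values: 10, 13 (2 points).
  x = 15: rhs = 22, matching y values: none (0 points).
  x = 16: rhs = 11, matching y values: none (0 points).
  x = 17: rhs = 4, matching y values: 2, 21 (2 points).
  x = 18: rhs = 7, matching y values: none (0 points).
  x = 19: rhs = 3, matching y values: 7, 16 (2 points).
  x = 20: rhs = 21, matching y values: none (0 points).
  x = 21: rhs = 21, matching y values: none (0 points).
  x = 22: rhs = 9, matching y values: 3, 20 (2 points).
Total affine count: 18.
Full point count |E(F_23)| = 18 + 1 = 19.
Hasse bound: |19 − (23+1)| = |-5| = 5 ≤ 2√23 ≈ 9.5917 ✓.


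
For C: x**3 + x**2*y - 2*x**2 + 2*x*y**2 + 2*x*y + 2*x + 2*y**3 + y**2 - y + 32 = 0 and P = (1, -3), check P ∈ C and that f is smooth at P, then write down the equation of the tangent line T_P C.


Tangent line at P: 7*x + 38*y + 107 = 0.

Step 1: f(1, -3) = 0, so P lies on C.
Step 2: partial derivatives
  f_x(x, y) = 3*x**2 + 2*x*y - 4*x + 2*y**2 + 2*y + 2, f_y(x, y) = x**2 + 4*x*y + 2*x + 6*y**2 + 2*y - 1.
  f_x(P) = 7, f_y(P) = 38 (gradient nonzero, so P is smooth).
Step 3: tangent line at P: 7·(x − 1) + 38·(y − -3) = 0.
Expanding: 7*x + 38*y + 107 = 0.


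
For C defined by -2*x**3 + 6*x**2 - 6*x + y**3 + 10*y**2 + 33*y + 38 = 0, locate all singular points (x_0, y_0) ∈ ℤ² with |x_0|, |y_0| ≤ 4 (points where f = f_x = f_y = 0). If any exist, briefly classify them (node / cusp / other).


Singular points: {(1, -3)}; classification: cusp.

Compute partial derivatives:
  f_x = -6*x**2 + 12*x - 6.
  f_y = 3*y**2 + 20*y + 33.
Scan x_0 ∈ {−4, ..., 4}. For each x_0, f_y(x_0, y) is a polynomial in y; find its integer roots y ∈ {−4, ..., 4}, then test f_x and f at those candidates.
  x = -4: f_y(-4, y) = 3*y**2 + 20*y + 33; vanishes at y ∈ {-3}. (-4, -3): f_x = -150 ≠ 0.
  x = -3: f_y(-3, y) = 3*y**2 + 20*y + 33; vanishes at y ∈ {-3}. (-3, -3): f_x = -96 ≠ 0.
  x = -2: f_y(-2, y) = 3*y**2 + 20*y + 33; vanishes at y ∈ {-3}. (-2, -3): f_x = -54 ≠ 0.
  x = -1: f_y(-1, y) = 3*y**2 + 20*y + 33; vanishes at y ∈ {-3}. (-1, -3): f_x = -24 ≠ 0.
  x = 0: f_y(0, y) = 3*y**2 + 20*y + 33; vanishes at y ∈ {-3}. (0, -3): f_x = -6 ≠ 0.
  x = 1: f_y(1, y) = 3*y**2 + 20*y + 33; vanishes at y ∈ {-3}. (1, -3): f_x = 0, f = 0 — SINGULAR.
  x = 2: f_y(2, y) = 3*y**2 + 20*y + 33; vanishes at y ∈ {-3}. (2, -3): f_x = -6 ≠ 0.
  x = 3: f_y(3, y) = 3*y**2 + 20*y + 33; vanishes at y ∈ {-3}. (3, -3): f_x = -24 ≠ 0.
  x = 4: f_y(4, y) = 3*y**2 + 20*y + 33; vanishes at y ∈ {-3}. (4, -3): f_x = -54 ≠ 0.
Only singular point on the grid: (1, -3).
Classify: substitute x = 1 + u, y = -3 + v and expand: f = -2*u**3 + v**3 + v**2.
No constant or linear terms (consistent with a singular point). Quadratic part: v**2. Cubic part: -2*u**3 + v**3.
The quadratic part v**2 is a perfect square, so there is a single (double) tangent line v = 0, i.e. y = -3. Restricting the cubic part to that line (v = 0) leaves -2*u**3 ≠ 0, so f is not divisible by v and the branch is v² ≈ 2*u**3 to lowest order — this is a cusp.
Classification: cusp.


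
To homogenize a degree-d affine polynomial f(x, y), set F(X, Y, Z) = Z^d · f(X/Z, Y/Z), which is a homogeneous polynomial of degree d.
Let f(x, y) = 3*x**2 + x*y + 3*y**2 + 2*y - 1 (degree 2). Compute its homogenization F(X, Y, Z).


F(X, Y, Z) = 3*X**2 + X*Y + 3*Y**2 + 2*Y*Z - Z**2

deg(f) = 2.
Substitute x = X/Z, y = Y/Z into f, then multiply by Z^2.
  monomial 3·x^2·y^0 ↦ 3·X^2·Y^0·Z^0.
  monomial 1·x^1·y^1 ↦ 1·X^1·Y^1·Z^0.
  monomial 3·x^0·y^2 ↦ 3·X^0·Y^2·Z^0.
  monomial 2·x^0·y^1 ↦ 2·X^0·Y^1·Z^1.
  monomial -1·x^0·y^0 ↦ -1·X^0·Y^0·Z^2.
Collecting: F(X, Y, Z) = 3*X**2 + X*Y + 3*Y**2 + 2*Y*Z - Z**2.


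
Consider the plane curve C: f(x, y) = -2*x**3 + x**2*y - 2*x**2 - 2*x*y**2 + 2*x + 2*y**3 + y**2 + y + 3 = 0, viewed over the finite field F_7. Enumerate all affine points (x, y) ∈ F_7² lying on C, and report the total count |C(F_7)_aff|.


Affine F_7-points: {(0, 1), (3, 0), (3, 1), (3, 5), (4, 6), (5, 0), (6, 5), (6, 6)}; count = 8.

For each of the 49 pairs (x, y) ∈ F_7², evaluate f(x, y) mod 7. Record the zeros.
  x = 0: [0↦3, 1↦0, 2↦4, 3↦6, 4↦4, 5↦3, 6↦1]  zeros at y ∈ {1}
  x = 1: [0↦1, 1↦4, 2↦3, 3↦3, 4↦2, 5↦5, 6↦3]  zeros at y ∈ ∅
  x = 2: [0↦4, 1↦1, 2↦4, 3↦4, 4↦6, 5↦1, 6↦1]  zeros at y ∈ ∅
  x = 3: [0↦0, 1↦0, 2↦2, 3↦4, 4↦4, 5↦0, 6↦4]  zeros at y ∈ {0, 1, 5}
  x = 4: [0↦5, 1↦3, 2↦6, 3↦5, 4↦5, 5↦4, 6↦0]  zeros at y ∈ {6}
  x = 5: [0↦0, 1↦5, 2↦4, 3↦2, 4↦4, 5↦1, 6↦5]  zeros at y ∈ {0}
  x = 6: [0↦1, 1↦1, 2↦5, 3↦4, 4↦3, 5↦0, 6↦0]  zeros at y ∈ {5, 6}
Collecting zeros: affine points = {(0, 1), (3, 0), (3, 1), (3, 5), (4, 6), (5, 0), (6, 5), (6, 6)}.
Total count |C(F_7)_aff| = 8.


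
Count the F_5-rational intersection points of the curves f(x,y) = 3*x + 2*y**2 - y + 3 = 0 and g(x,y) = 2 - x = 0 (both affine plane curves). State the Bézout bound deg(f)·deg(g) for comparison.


Common zeros: {(2, 1), (2, 2)}; count = 2; Bézout bound = 2.

deg(f) = 2, deg(g) = 1, so Bézout bound = 2.
Scan x ∈ F_5. For each x, list the y ∈ F_5 with f(x, y) ≡ 0 and those with g(x, y) ≡ 0 (mod 5); the common zeros in that column are the intersection.
  x = 0: f ≡ 0 at y ∈ ∅; g ≡ 0 at y ∈ ∅; common: ∅.
  x = 1: f ≡ 0 at y ∈ ∅; g ≡ 0 at y ∈ ∅; common: ∅.
  x = 2: f ≡ 0 at y ∈ {1, 2}; g ≡ 0 at y ∈ {0, 1, 2, 3, 4}; common: {1, 2}.
  x = 3: f ≡ 0 at y ∈ {4}; g ≡ 0 at y ∈ ∅; common: ∅.
  x = 4: f ≡ 0 at y ∈ {0, 3}; g ≡ 0 at y ∈ ∅; common: ∅.
Collecting: common zeros = {(2, 1), (2, 2)}, so the count is 2.
Comparison with the Bézout bound: 2 ≤ 2 = deg(f)·deg(g), as expected for curves with no common component (the bound is attained).


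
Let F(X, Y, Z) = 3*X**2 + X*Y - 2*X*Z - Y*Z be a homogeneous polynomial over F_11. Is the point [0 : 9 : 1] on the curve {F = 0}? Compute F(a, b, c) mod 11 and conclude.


F(0,9,1) ≡ 2 (mod 11); P is NOT on the curve.

Evaluate F(0, 9, 1) term-by-term (mod 11).
  3*X**2 ↦ 3·0·1·1 = 0
  X*Y ↦ 1·0·9·1 = 0
  -2*X*Z ↦ -2·0·1·1 = 0
  -Y*Z ↦ -1·1·9·1 = -9
Sum: F(0, 9, 1) = (0) + (0) + (0) + (-9) = -9.
Reducing mod 11: -9 ≡ 2 (mod 11).
Since F(a, b, c) ≡ 2 ≠ 0 (mod 11), P does NOT lie on the curve.


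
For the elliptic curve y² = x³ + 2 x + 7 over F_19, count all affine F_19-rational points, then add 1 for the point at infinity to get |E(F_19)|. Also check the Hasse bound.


Affine points = {(0, 8), (0, 11), (2, 0), (5, 3), (5, 16), (6, 8), (6, 11), (10, 1), (10, 18), (11, 7), (11, 12), (12, 7), (12, 12), (13, 8), (13, 11), (14, 9), (14, 10), (15, 7), (15, 12), (18, 2), (18, 17)}; affine count = 21; |E(F_19)| = 22.

Discriminant check: Δ ∝ 4a³ + 27b² = 4·2³ + 27·7² = 4·8 + 27·49 ≡ 6 (mod 19). Nonzero ⇒ E is nonsingular.
For each x ∈ F_19, compute rhs = x³ + 2·x + 7 mod 19, then count y ∈ F_19 with y² ≡ rhs.
  x = 0: rhs = 7, matching y values: 8, 11 (2 points).
  x = 1: rhs = 10, matching y values: none (0 points).
  x = 2: rhs = 0, matching y values: 0 (1 points).
  x = 3: rhs = 2, matching y values: none (0 points).
  x = 4: rhs = 3, matching y values: none (0 points).
  x = 5: rhs = 9, matching y values: 3, 16 (2 points).
  x = 6: rhs = 7, matching y values: 8, 11 (2 points).
  x = 7: rhs = 3, matching y values: none (0 points).
  x = 8: rhs = 3, matching y values: none (0 points).
  x = 9: rhs = 13, matching y values: none (0 points).
  x = 10: rhs = 1, matching y values: 1, 18 (2 points).
  x = 11: rhs = 11, matching y values: 7, 12 (2 points).
  x = 12: rhs = 11, matching y values: 7, 12 (2 points).
  x = 13: rhs = 7, matching y values: 8, 11 (2 points).
  x = 14: rhs = 5, matching y values: 9, 10 (2 points).
  x = 15: rhs = 11, matching y values: 7, 12 (2 points).
  x = 16: rhs = 12, matching y values: none (0 points).
  x = 17: rhs = 14, matching y values: none (0 points).
  x = 18: rhs = 4, matching y values: 2, 17 (2 points).
Total affine count: 21.
Full point count |E(F_19)| = 21 + 1 = 22.
Hasse bound: |22 − (19+1)| = |2| = 2 ≤ 2√19 ≈ 8.7178 ✓.


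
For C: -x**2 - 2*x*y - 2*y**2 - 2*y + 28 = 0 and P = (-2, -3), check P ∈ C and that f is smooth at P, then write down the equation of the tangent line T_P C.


Tangent line at P: 10*x + 14*y + 62 = 0.

Step 1: f(-2, -3) = 0, so P lies on C.
Step 2: partial derivatives
  f_x(x, y) = -2*x - 2*y, f_y(x, y) = -2*x - 4*y - 2.
  f_x(P) = 10, f_y(P) = 14 (gradient nonzero, so P is smooth).
Step 3: tangent line at P: 10·(x − -2) + 14·(y − -3) = 0.
Expanding: 10*x + 14*y + 62 = 0.


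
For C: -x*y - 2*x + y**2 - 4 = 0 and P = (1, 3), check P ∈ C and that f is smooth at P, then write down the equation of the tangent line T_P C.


Tangent line at P: -5*x + 5*y - 10 = 0.

Step 1: f(1, 3) = 0, so P lies on C.
Step 2: partial derivatives
  f_x(x, y) = -y - 2, f_y(x, y) = -x + 2*y.
  f_x(P) = -5, f_y(P) = 5 (gradient nonzero, so P is smooth).
Step 3: tangent line at P: -5·(x − 1) + 5·(y − 3) = 0.
Expanding: -5*x + 5*y - 10 = 0.


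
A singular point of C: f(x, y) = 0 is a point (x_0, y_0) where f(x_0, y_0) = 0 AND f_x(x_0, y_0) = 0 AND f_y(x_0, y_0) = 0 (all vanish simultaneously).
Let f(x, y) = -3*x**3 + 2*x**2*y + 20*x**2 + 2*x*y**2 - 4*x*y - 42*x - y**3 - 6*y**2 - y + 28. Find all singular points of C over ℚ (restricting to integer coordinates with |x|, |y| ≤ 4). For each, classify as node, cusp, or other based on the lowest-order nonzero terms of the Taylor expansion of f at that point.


Singular points: {(2, -1)}; classification: cusp.

Compute partial derivatives:
  f_x = -9*x**2 + 4*x*y + 40*x + 2*y**2 - 4*y - 42.
  f_y = 2*x**2 + 4*x*y - 4*x - 3*y**2 - 12*y - 1.
Scan x_0 ∈ {−4, ..., 4}. For each x_0, f_y(x_0, y) is a polynomial in y; find its integer roots y ∈ {−4, ..., 4}, then test f_x and f at those candidates.
  x = -4: f_y(-4, y) = -3*y**2 - 28*y + 47; no integer root y with |y| ≤ 4.
  x = -3: f_y(-3, y) = -3*y**2 - 24*y + 29; no integer root y with |y| ≤ 4.
  x = -2: f_y(-2, y) = -3*y**2 - 20*y + 15; no integer root y with |y| ≤ 4.
  x = -1: f_y(-1, y) = -3*y**2 - 16*y + 5; no integer root y with |y| ≤ 4.
  x = 0: f_y(0, y) = -3*y**2 - 12*y - 1; no integer root y with |y| ≤ 4.
  x = 1: f_y(1, y) = -3*y**2 - 8*y - 3; no integer root y with |y| ≤ 4.
  x = 2: f_y(2, y) = -3*y**2 - 4*y - 1; vanishes at y ∈ {-1}. (2, -1): f_x = 0, f = 0 — SINGULAR.
  x = 3: f_y(3, y) = 5 - 3*y**2; no integer root y with |y| ≤ 4.
  x = 4: f_y(4, y) = -3*y**2 + 4*y + 15; vanishes at y ∈ {3}. (4, 3): f_x = 28 ≠ 0.
Only singular point on the grid: (2, -1).
Classify: substitute x = 2 + u, y = -1 + v and expand: f = -3*u**3 + 2*u**2*v + 2*u*v**2 - v**3 + v**2.
No constant or linear terms (consistent with a singular point). Quadratic part: v**2. Cubic part: -3*u**3 + 2*u**2*v + 2*u*v**2 - v**3.
The quadratic part v**2 is a perfect square, so there is a single (double) tangent line v = 0, i.e. y = -1. Restricting the cubic part to that line (v = 0) leaves -3*u**3 ≠ 0, so f is not divisible by v and the branch is v² ≈ 3*u**3 to lowest order — this is a cusp.
Classification: cusp.


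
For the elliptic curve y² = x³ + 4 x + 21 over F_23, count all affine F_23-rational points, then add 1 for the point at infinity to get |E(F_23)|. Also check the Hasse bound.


Affine points = {(1, 7), (1, 16), (4, 3), (4, 20), (6, 10), (6, 13), (7, 1), (7, 22), (8, 6), (8, 17), (9, 2), (9, 21), (10, 7), (10, 16), (11, 4), (11, 19), (12, 7), (12, 16), (13, 4), (13, 19), (15, 11), (15, 12), (16, 8), (16, 15), (22, 4), (22, 19)}; affine count = 26; |E(F_23)| = 27.

Discriminant check: Δ ∝ 4a³ + 27b² = 4·4³ + 27·21² = 4·64 + 27·441 ≡ 19 (mod 23). Nonzero ⇒ E is nonsingular.
For each x ∈ F_23, compute rhs = x³ + 4·x + 21 mod 23, then count y ∈ F_23 with y² ≡ rhs.
  x = 0: rhs = 21, matching y values: none (0 points).
  x = 1: rhs = 3, matching y values: 7, 16 (2 points).
  x = 2: rhs = 14, matching y values: none (0 points).
  x = 3: rhs = 14, matching y values: none (0 points).
  x = 4: rhs = 9, matching y values: 3, 20 (2 points).
  x = 5: rhs = 5, matching y values: none (0 points).
  x = 6: rhs = 8, matching y values: 10, 13 (2 points).
  x = 7: rhs = 1, matching y values: 1, 22 (2 points).
  x = 8: rhs = 13, matching y values: 6, 17 (2 points).
  x = 9: rhs = 4, matching y values: 2, 21 (2 points).
  x = 10: rhs = 3, matching y values: 7, 16 (2 points).
  x = 11: rhs = 16, matching y values: 4, 19 (2 points).
  x = 12: rhs = 3, matching y values: 7, 16 (2 points).
  x = 13: rhs = 16, matching y values: 4, 19 (2 points).
  x = 14: rhs = 15, matching y values: none (0 points).
  x = 15: rhs = 6, matching y values: 11, 12 (2 points).
  x = 16: rhs = 18, matching y values: 8, 15 (2 points).
  x = 17: rhs = 11, matching y values: none (0 points).
  x = 18: rhs = 14, matching y values: none (0 points).
  x = 19: rhs = 10, matching y values: none (0 points).
  x = 20: rhs = 5, matching y values: none (0 points).
  x = 21: rhs = 5, matching y values: none (0 points).
  x = 22: rhs = 16, matching y values: 4, 19 (2 points).
Total affine count: 26.
Full point count |E(F_23)| = 26 + 1 = 27.
Hasse bound: |27 − (23+1)| = |3| = 3 ≤ 2√23 ≈ 9.5917 ✓.


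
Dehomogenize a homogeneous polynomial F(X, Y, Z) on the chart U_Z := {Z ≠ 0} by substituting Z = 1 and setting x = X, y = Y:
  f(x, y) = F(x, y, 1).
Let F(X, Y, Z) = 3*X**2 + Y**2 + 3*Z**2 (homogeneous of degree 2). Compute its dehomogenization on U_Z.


f(x, y) = 3*x**2 + y**2 + 3

On U_Z we set Z = 1. Each monomial c·X^i·Y^j·Z^k in F becomes c·x^i·y^j·1^k = c·x^i·y^j.
Substituting Z = 1: F(X, Y, 1) = 3*x**2 + y**2 + 3.
Note: deg(f) ≤ deg(F) = 2; strict inequality happens when F is divisible by Z (lost terms).


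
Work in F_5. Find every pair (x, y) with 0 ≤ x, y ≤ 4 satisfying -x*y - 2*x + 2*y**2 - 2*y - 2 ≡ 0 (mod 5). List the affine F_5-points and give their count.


Affine F_5-points: {(0, 3), (1, 1), (1, 3), (2, 3), (2, 4), (3, 2), (3, 3), (4, 0), (4, 3)}; count = 9.

For each of the 25 pairs (x, y) ∈ F_5², evaluate f(x, y) mod 5. Record the zeros.
  x = 0: [0↦3, 1↦3, 2↦2, 3↦0, 4↦2]  zeros at y ∈ {3}
  x = 1: [0↦1, 1↦0, 2↦3, 3↦0, 4↦1]  zeros at y ∈ {1, 3}
  x = 2: [0↦4, 1↦2, 2↦4, 3↦0, 4↦0]  zeros at y ∈ {3, 4}
  x = 3: [0↦2, 1↦4, 2↦0, 3↦0, 4↦4]  zeros at y ∈ {2, 3}
  x = 4: [0↦0, 1↦1, 2↦1, 3↦0, 4↦3]  zeros at y ∈ {0, 3}
Collecting zeros: affine points = {(0, 3), (1, 1), (1, 3), (2, 3), (2, 4), (3, 2), (3, 3), (4, 0), (4, 3)}.
Total count |C(F_5)_aff| = 9.


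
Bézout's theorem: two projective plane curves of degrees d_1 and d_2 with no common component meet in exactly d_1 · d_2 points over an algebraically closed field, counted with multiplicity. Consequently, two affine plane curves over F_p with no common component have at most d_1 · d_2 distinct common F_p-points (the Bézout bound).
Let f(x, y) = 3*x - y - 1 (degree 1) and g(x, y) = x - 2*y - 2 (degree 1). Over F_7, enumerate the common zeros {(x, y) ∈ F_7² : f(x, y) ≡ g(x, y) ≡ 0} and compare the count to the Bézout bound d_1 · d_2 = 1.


Common zeros: {(0, 6)}; count = 1; Bézout bound = 1.

deg(f) = 1, deg(g) = 1, so Bézout bound = 1.
Scan x ∈ F_7. For each x, list the y ∈ F_7 with f(x, y) ≡ 0 and those with g(x, y) ≡ 0 (mod 7); the common zeros in that column are the intersection.
  x = 0: f ≡ 0 at y ∈ {6}; g ≡ 0 at y ∈ {6}; common: {6}.
  x = 1: f ≡ 0 at y ∈ {2}; g ≡ 0 at y ∈ {3}; common: ∅.
  x = 2: f ≡ 0 at y ∈ {5}; g ≡ 0 at y ∈ {0}; common: ∅.
  x = 3: f ≡ 0 at y ∈ {1}; g ≡ 0 at y ∈ {4}; common: ∅.
  x = 4: f ≡ 0 at y ∈ {4}; g ≡ 0 at y ∈ {1}; common: ∅.
  x = 5: f ≡ 0 at y ∈ {0}; g ≡ 0 at y ∈ {5}; common: ∅.
  x = 6: f ≡ 0 at y ∈ {3}; g ≡ 0 at y ∈ {2}; common: ∅.
Collecting: common zeros = {(0, 6)}, so the count is 1.
Comparison with the Bézout bound: 1 ≤ 1 = deg(f)·deg(g), as expected for curves with no common component (the bound is attained).


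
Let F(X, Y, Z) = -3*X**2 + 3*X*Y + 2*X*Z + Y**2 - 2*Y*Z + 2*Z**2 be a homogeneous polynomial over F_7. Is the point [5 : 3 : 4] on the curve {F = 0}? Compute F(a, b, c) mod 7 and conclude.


F(5,3,4) ≡ 6 (mod 7); P is NOT on the curve.

Evaluate F(5, 3, 4) term-by-term (mod 7).
  -3*X**2 ↦ -3·25·1·1 = -75
  3*X*Y ↦ 3·5·3·1 = 45
  2*X*Z ↦ 2·5·1·4 = 40
  Y**2 ↦ 1·1·9·1 = 9
  -2*Y*Z ↦ -2·1·3·4 = -24
  2*Z**2 ↦ 2·1·1·16 = 32
Sum: F(5, 3, 4) = (-75) + (45) + (40) + (9) + (-24) + (32) = 27.
Reducing mod 7: 27 ≡ 6 (mod 7).
Since F(a, b, c) ≡ 6 ≠ 0 (mod 7), P does NOT lie on the curve.


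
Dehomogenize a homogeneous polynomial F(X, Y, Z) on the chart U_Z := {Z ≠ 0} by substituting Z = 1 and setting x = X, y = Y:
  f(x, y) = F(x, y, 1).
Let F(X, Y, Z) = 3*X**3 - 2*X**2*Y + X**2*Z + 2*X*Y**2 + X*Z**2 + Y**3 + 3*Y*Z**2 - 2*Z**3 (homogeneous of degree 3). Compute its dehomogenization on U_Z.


f(x, y) = 3*x**3 - 2*x**2*y + x**2 + 2*x*y**2 + x + y**3 + 3*y - 2

On U_Z we set Z = 1. Each monomial c·X^i·Y^j·Z^k in F becomes c·x^i·y^j·1^k = c·x^i·y^j.
Substituting Z = 1: F(X, Y, 1) = 3*x**3 - 2*x**2*y + x**2 + 2*x*y**2 + x + y**3 + 3*y - 2.
Note: deg(f) ≤ deg(F) = 3; strict inequality happens when F is divisible by Z (lost terms).


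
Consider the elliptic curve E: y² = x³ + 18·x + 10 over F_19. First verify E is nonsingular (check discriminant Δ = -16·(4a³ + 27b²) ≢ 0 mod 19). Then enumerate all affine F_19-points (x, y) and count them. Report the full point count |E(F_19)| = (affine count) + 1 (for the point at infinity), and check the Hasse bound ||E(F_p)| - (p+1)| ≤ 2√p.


Affine points = {(2, 4), (2, 15), (5, 4), (5, 15), (6, 7), (6, 12), (7, 2), (7, 17), (8, 1), (8, 18), (11, 0), (12, 4), (12, 15), (13, 3), (13, 16), (14, 2), (14, 17), (15, 8), (15, 11), (16, 9), (16, 10), (17, 2), (17, 17)}; affine count = 23; |E(F_19)| = 24.

Discriminant check: Δ ∝ 4a³ + 27b² = 4·18³ + 27·10² = 4·5832 + 27·100 ≡ 17 (mod 19). Nonzero ⇒ E is nonsingular.
For each x ∈ F_19, compute rhs = x³ + 18·x + 10 mod 19, then count y ∈ F_19 with y² ≡ rhs.
  x = 0: rhs = 10, matching y values: none (0 points).
  x = 1: rhs = 10, matching y values: none (0 points).
  x = 2: rhs = 16, matching y values: 4, 15 (2 points).
  x = 3: rhs = 15, matching y values: none (0 points).
  x = 4: rhs = 13, matching y values: none (0 points).
  x = 5: rhs = 16, matching y values: 4, 15 (2 points).
  x = 6: rhs = 11, matching y values: 7, 12 (2 points).
  x = 7: rhs = 4, matching y values: 2, 17 (2 points).
  x = 8: rhs = 1, matching y values: 1, 18 (2 points).
  x = 9: rhs = 8, matching y values: none (0 points).
  x = 10: rhs = 12, matching y values: none (0 points).
  x = 11: rhs = 0, matching y values: 0 (1 points).
  x = 12: rhs = 16, matching y values: 4, 15 (2 points).
  x = 13: rhs = 9, matching y values: 3, 16 (2 points).
  x = 14: rhs = 4, matching y values: 2, 17 (2 points).
  x = 15: rhs = 7, matching y values: 8, 11 (2 points).
  x = 16: rhs = 5, matching y values: 9, 10 (2 points).
  x = 17: rhs = 4, matching y values: 2, 17 (2 points).
  x = 18: rhs = 10, matching y values: none (0 points).
Total affine count: 23.
Full point count |E(F_19)| = 23 + 1 = 24.
Hasse bound: |24 − (19+1)| = |4| = 4 ≤ 2√19 ≈ 8.7178 ✓.


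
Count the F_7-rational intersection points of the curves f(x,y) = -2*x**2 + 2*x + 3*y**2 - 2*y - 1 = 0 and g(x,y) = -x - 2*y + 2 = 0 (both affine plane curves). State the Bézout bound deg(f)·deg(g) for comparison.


Common zeros: {(0, 1)}; count = 1; Bézout bound = 2.

deg(f) = 2, deg(g) = 1, so Bézout bound = 2.
Scan x ∈ F_7. For each x, list the y ∈ F_7 with f(x, y) ≡ 0 and those with g(x, y) ≡ 0 (mod 7); the common zeros in that column are the intersection.
  x = 0: f ≡ 0 at y ∈ {1, 2}; g ≡ 0 at y ∈ {1}; common: {1}.
  x = 1: f ≡ 0 at y ∈ {1, 2}; g ≡ 0 at y ∈ {4}; common: ∅.
  x = 2: f ≡ 0 at y ∈ {4, 6}; g ≡ 0 at y ∈ {0}; common: ∅.
  x = 3: f ≡ 0 at y ∈ ∅; g ≡ 0 at y ∈ {3}; common: ∅.
  x = 4: f ≡ 0 at y ∈ ∅; g ≡ 0 at y ∈ {6}; common: ∅.
  x = 5: f ≡ 0 at y ∈ ∅; g ≡ 0 at y ∈ {2}; common: ∅.
  x = 6: f ≡ 0 at y ∈ {4, 6}; g ≡ 0 at y ∈ {5}; common: ∅.
Collecting: common zeros = {(0, 1)}, so the count is 1.
Comparison with the Bézout bound: 1 ≤ 2 = deg(f)·deg(g), as expected for curves with no common component (the affine F_7-count falls short of the bound because intersections may lie at infinity, over extension fields, or carry multiplicity).


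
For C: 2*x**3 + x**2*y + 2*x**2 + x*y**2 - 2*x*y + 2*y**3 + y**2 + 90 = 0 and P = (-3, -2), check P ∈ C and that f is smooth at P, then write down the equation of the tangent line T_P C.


Tangent line at P: 62*x + 47*y + 280 = 0.

Step 1: f(-3, -2) = 0, so P lies on C.
Step 2: partial derivatives
  f_x(x, y) = 6*x**2 + 2*x*y + 4*x + y**2 - 2*y, f_y(x, y) = x**2 + 2*x*y - 2*x + 6*y**2 + 2*y.
  f_x(P) = 62, f_y(P) = 47 (gradient nonzero, so P is smooth).
Step 3: tangent line at P: 62·(x − -3) + 47·(y − -2) = 0.
Expanding: 62*x + 47*y + 280 = 0.


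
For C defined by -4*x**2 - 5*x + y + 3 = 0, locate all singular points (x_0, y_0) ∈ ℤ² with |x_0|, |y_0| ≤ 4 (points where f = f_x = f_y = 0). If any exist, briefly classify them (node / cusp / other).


No singular points in the scanned grid; C is smooth there.

Compute partial derivatives:
  f_x = -8*x - 5.
  f_y = 1.
f_y = 1 is a nonzero constant, so f_y never vanishes: no point (x, y) can satisfy f = f_x = f_y = 0. In particular no (x, y) ∈ {−4, ..., 4}² is singular; the curve is smooth.


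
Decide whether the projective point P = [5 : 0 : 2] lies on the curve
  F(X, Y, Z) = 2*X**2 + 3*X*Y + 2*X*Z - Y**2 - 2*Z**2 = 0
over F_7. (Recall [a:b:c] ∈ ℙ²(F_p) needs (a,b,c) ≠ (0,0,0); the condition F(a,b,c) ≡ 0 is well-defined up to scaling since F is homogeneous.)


F(5,0,2) ≡ 6 (mod 7); P is NOT on the curve.

Evaluate F(5, 0, 2) term-by-term (mod 7).
  2*X**2 ↦ 2·25·1·1 = 50
  3*X*Y ↦ 3·5·0·1 = 0
  2*X*Z ↦ 2·5·1·2 = 20
  -Y**2 ↦ -1·1·0·1 = 0
  -2*Z**2 ↦ -2·1·1·4 = -8
Sum: F(5, 0, 2) = (50) + (0) + (20) + (0) + (-8) = 62.
Reducing mod 7: 62 ≡ 6 (mod 7).
Since F(a, b, c) ≡ 6 ≠ 0 (mod 7), P does NOT lie on the curve.


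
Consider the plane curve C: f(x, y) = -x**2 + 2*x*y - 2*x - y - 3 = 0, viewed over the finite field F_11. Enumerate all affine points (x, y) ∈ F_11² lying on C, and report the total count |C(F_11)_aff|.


Affine F_11-points: {(0, 8), (1, 6), (2, 0), (3, 8), (4, 7), (5, 3), (7, 0), (8, 7), (9, 6), (10, 3)}; count = 10.

For each of the 121 pairs (x, y) ∈ F_11², evaluate f(x, y) mod 11. Record the zeros.
  x = 0: [0↦8, 1↦7, 2↦6, 3↦5, 4↦4, 5↦3, 6↦2, 7↦1, 8↦0, 9↦10, 10↦9]  zeros at y ∈ {8}
  x = 1: [0↦5, 1↦6, 2↦7, 3↦8, 4↦9, 5↦10, 6↦0, 7↦1, 8↦2, 9↦3, 10↦4]  zeros at y ∈ {6}
  x = 2: [0↦0, 1↦3, 2↦6, 3↦9, 4↦1, 5↦4, 6↦7, 7↦10, 8↦2, 9↦5, 10↦8]  zeros at y ∈ {0}
  x = 3: [0↦4, 1↦9, 2↦3, 3↦8, 4↦2, 5↦7, 6↦1, 7↦6, 8↦0, 9↦5, 10↦10]  zeros at y ∈ {8}
  x = 4: [0↦6, 1↦2, 2↦9, 3↦5, 4↦1, 5↦8, 6↦4, 7↦0, 8↦7, 9↦3, 10↦10]  zeros at y ∈ {7}
  x = 5: [0↦6, 1↦4, 2↦2, 3↦0, 4↦9, 5↦7, 6↦5, 7↦3, 8↦1, 9↦10, 10↦8]  zeros at y ∈ {3}
  x = 6: [0↦4, 1↦4, 2↦4, 3↦4, 4↦4, 5↦4, 6↦4, 7↦4, 8↦4, 9↦4, 10↦4]  zeros at y ∈ ∅
  x = 7: [0↦0, 1↦2, 2↦4, 3↦6, 4↦8, 5↦10, 6↦1, 7↦3, 8↦5, 9↦7, 10↦9]  zeros at y ∈ {0}
  x = 8: [0↦5, 1↦9, 2↦2, 3↦6, 4↦10, 5↦3, 6↦7, 7↦0, 8↦4, 9↦8, 10↦1]  zeros at y ∈ {7}
  x = 9: [0↦8, 1↦3, 2↦9, 3↦4, 4↦10, 5↦5, 6↦0, 7↦6, 8↦1, 9↦7, 10↦2]  zeros at y ∈ {6}
  x = 10: [0↦9, 1↦6, 2↦3, 3↦0, 4↦8, 5↦5, 6↦2, 7↦10, 8↦7, 9↦4, 10↦1]  zeros at y ∈ {3}
Collecting zeros: affine points = {(0, 8), (1, 6), (2, 0), (3, 8), (4, 7), (5, 3), (7, 0), (8, 7), (9, 6), (10, 3)}.
Total count |C(F_11)_aff| = 10.


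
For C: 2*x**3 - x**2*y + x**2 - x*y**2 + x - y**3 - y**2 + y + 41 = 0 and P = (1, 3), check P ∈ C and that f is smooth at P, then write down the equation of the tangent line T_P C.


Tangent line at P: -6*x - 39*y + 123 = 0.

Step 1: f(1, 3) = 0, so P lies on C.
Step 2: partial derivatives
  f_x(x, y) = 6*x**2 - 2*x*y + 2*x - y**2 + 1, f_y(x, y) = -x**2 - 2*x*y - 3*y**2 - 2*y + 1.
  f_x(P) = -6, f_y(P) = -39 (gradient nonzero, so P is smooth).
Step 3: tangent line at P: -6·(x − 1) + -39·(y − 3) = 0.
Expanding: -6*x - 39*y + 123 = 0.


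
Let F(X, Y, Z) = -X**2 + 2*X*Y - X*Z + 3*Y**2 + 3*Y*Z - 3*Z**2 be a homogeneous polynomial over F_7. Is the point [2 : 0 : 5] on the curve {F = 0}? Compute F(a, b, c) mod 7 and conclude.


F(2,0,5) ≡ 2 (mod 7); P is NOT on the curve.

Evaluate F(2, 0, 5) term-by-term (mod 7).
  -X**2 ↦ -1·4·1·1 = -4
  2*X*Y ↦ 2·2·0·1 = 0
  -X*Z ↦ -1·2·1·5 = -10
  3*Y**2 ↦ 3·1·0·1 = 0
  3*Y*Z ↦ 3·1·0·5 = 0
  -3*Z**2 ↦ -3·1·1·25 = -75
Sum: F(2, 0, 5) = (-4) + (0) + (-10) + (0) + (0) + (-75) = -89.
Reducing mod 7: -89 ≡ 2 (mod 7).
Since F(a, b, c) ≡ 2 ≠ 0 (mod 7), P does NOT lie on the curve.


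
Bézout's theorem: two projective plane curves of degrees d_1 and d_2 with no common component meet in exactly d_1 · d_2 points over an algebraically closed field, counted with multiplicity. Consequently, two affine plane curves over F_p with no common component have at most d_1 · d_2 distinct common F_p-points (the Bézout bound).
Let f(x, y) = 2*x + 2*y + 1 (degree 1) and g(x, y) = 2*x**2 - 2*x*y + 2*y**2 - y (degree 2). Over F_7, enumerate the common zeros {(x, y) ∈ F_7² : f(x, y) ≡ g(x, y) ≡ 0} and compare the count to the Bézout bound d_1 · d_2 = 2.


Common zeros: ∅; count = 0; Bézout bound = 2.

deg(f) = 1, deg(g) = 2, so Bézout bound = 2.
Scan x ∈ F_7. For each x, list the y ∈ F_7 with f(x, y) ≡ 0 and those with g(x, y) ≡ 0 (mod 7); the common zeros in that column are the intersection.
  x = 0: f ≡ 0 at y ∈ {3}; g ≡ 0 at y ∈ {0, 4}; common: ∅.
  x = 1: f ≡ 0 at y ∈ {2}; g ≡ 0 at y ∈ {6}; common: ∅.
  x = 2: f ≡ 0 at y ∈ {1}; g ≡ 0 at y ∈ ∅; common: ∅.
  x = 3: f ≡ 0 at y ∈ {0}; g ≡ 0 at y ∈ ∅; common: ∅.
  x = 4: f ≡ 0 at y ∈ {6}; g ≡ 0 at y ∈ {4}; common: ∅.
  x = 5: f ≡ 0 at y ∈ {5}; g ≡ 0 at y ∈ {3, 6}; common: ∅.
  x = 6: f ≡ 0 at y ∈ {4}; g ≡ 0 at y ∈ ∅; common: ∅.
Collecting: common zeros = ∅, so the count is 0.
Comparison with the Bézout bound: 0 ≤ 2 = deg(f)·deg(g), as expected for curves with no common component (the affine F_7-count falls short of the bound because intersections may lie at infinity, over extension fields, or carry multiplicity).


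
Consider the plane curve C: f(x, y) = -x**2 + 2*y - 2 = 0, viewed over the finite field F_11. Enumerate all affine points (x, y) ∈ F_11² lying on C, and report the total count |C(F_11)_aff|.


Affine F_11-points: {(0, 1), (1, 7), (2, 3), (3, 0), (4, 9), (5, 8), (6, 8), (7, 9), (8, 0), (9, 3), (10, 7)}; count = 11.

For each of the 121 pairs (x, y) ∈ F_11², evaluate f(x, y) mod 11. Record the zeros.
  x = 0: [0↦9, 1↦0, 2↦2, 3↦4, 4↦6, 5↦8, 6↦10, 7↦1, 8↦3, 9↦5, 10↦7]  zeros at y ∈ {1}
  x = 1: [0↦8, 1↦10, 2↦1, 3↦3, 4↦5, 5↦7, 6↦9, 7↦0, 8↦2, 9↦4, 10↦6]  zeros at y ∈ {7}
  x = 2: [0↦5, 1↦7, 2↦9, 3↦0, 4↦2, 5↦4, 6↦6, 7↦8, 8↦10, 9↦1, 10↦3]  zeros at y ∈ {3}
  x = 3: [0↦0, 1↦2, 2↦4, 3↦6, 4↦8, 5↦10, 6↦1, 7↦3, 8↦5, 9↦7, 10↦9]  zeros at y ∈ {0}
  x = 4: [0↦4, 1↦6, 2↦8, 3↦10, 4↦1, 5↦3, 6↦5, 7↦7, 8↦9, 9↦0, 10↦2]  zeros at y ∈ {9}
  x = 5: [0↦6, 1↦8, 2↦10, 3↦1, 4↦3, 5↦5, 6↦7, 7↦9, 8↦0, 9↦2, 10↦4]  zeros at y ∈ {8}
  x = 6: [0↦6, 1↦8, 2↦10, 3↦1, 4↦3, 5↦5, 6↦7, 7↦9, 8↦0, 9↦2, 10↦4]  zeros at y ∈ {8}
  x = 7: [0↦4, 1↦6, 2↦8, 3↦10, 4↦1, 5↦3, 6↦5, 7↦7, 8↦9, 9↦0, 10↦2]  zeros at y ∈ {9}
  x = 8: [0↦0, 1↦2, 2↦4, 3↦6, 4↦8, 5↦10, 6↦1, 7↦3, 8↦5, 9↦7, 10↦9]  zeros at y ∈ {0}
  x = 9: [0↦5, 1↦7, 2↦9, 3↦0, 4↦2, 5↦4, 6↦6, 7↦8, 8↦10, 9↦1, 10↦3]  zeros at y ∈ {3}
  x = 10: [0↦8, 1↦10, 2↦1, 3↦3, 4↦5, 5↦7, 6↦9, 7↦0, 8↦2, 9↦4, 10↦6]  zeros at y ∈ {7}
Collecting zeros: affine points = {(0, 1), (1, 7), (2, 3), (3, 0), (4, 9), (5, 8), (6, 8), (7, 9), (8, 0), (9, 3), (10, 7)}.
Total count |C(F_11)_aff| = 11.
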